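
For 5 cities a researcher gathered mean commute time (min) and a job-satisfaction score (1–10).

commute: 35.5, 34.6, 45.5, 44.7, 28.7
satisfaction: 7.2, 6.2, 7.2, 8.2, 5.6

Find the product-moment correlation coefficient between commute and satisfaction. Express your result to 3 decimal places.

n = 5, Σx = 189, Σy = 34.4, Σx² = 7349.44, Σy² = 240.72, Σxy = 1324.98
nΣxy − ΣxΣy = 6624.9 − 6501.6 = 123.3
nΣx² − (Σx)² = 36747.2 − 35721 = 1026.2; nΣy² − (Σy)² = 1203.6 − 1183.36 = 20.24
r = 123.3 / √(1026.2 × 20.24) = 123.3 / 144.1190 ≈ 0.856

0.856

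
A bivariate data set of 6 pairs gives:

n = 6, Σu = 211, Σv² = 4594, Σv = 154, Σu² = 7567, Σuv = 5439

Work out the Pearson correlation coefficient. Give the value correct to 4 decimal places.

0.0760

r = (nΣuv − ΣuΣv) / √[(nΣu² − (Σu)²)(nΣv² − (Σv)²)]
Numerator: 6×5439 − 211×154 = 140
Denominator: √[(45402 − 44521)(27564 − 23716)] = √[881 × 3848] = 1841.2192
r = 140 / 1841.2192 ≈ 0.0760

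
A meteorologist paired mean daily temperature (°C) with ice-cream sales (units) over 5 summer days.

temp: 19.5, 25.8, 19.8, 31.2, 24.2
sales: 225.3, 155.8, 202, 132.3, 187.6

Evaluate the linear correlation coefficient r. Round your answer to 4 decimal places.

n = 5, Σx = 120.5, Σy = 903, Σx² = 2997.01, Σy² = 168534.78, Σxy = 21080.27
nΣxy − ΣxΣy = 105401.35 − 108811.5 = -3410.15
nΣx² − (Σx)² = 14985.05 − 14520.25 = 464.8; nΣy² − (Σy)² = 842673.9 − 815409 = 27264.9
r = -3410.15 / √(464.8 × 27264.9) = -3410.15 / 3559.8772 ≈ -0.9579

-0.9579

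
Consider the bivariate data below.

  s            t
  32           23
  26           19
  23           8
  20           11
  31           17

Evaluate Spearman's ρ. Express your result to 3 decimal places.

0.800

Rank s: 5, 3, 2, 1, 4
Rank t: 5, 4, 1, 2, 3
d = rank(s) − rank(t): 0, -1, 1, -1, 1; Σd² = 4
ρ = 1 − 6Σd² / [n(n²−1)] = 1 − 6×4 / (5×24) = 1 − 24/120 ≈ 0.800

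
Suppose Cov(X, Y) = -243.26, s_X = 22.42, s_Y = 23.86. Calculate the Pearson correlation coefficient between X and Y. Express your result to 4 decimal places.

-0.4547

r = Cov(X,Y) / (s_X · s_Y) = -243.26 / (22.42 × 23.86)
  = -243.26 / 534.9412 ≈ -0.4547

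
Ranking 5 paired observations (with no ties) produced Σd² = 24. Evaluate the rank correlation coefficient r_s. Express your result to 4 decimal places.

-0.2000

ρ = 1 − 6Σd² / [n(n²−1)] = 1 − 6×24 / (5×24)
  = 1 − 144/120 = 1 − 1.20000 ≈ -0.2000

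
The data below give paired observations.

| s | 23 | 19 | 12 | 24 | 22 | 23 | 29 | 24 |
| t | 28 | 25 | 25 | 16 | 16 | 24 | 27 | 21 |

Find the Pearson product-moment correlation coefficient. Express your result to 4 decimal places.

-0.0627

n = 8, Σs = 176, Σt = 182, Σs² = 4040, Σt² = 4292, Σst = 3994
nΣst − ΣsΣt = 31952 − 32032 = -80
nΣs² − (Σs)² = 32320 − 30976 = 1344; nΣt² − (Σt)² = 34336 − 33124 = 1212
r = -80 / √(1344 × 1212) = -80 / 1276.2946 ≈ -0.0627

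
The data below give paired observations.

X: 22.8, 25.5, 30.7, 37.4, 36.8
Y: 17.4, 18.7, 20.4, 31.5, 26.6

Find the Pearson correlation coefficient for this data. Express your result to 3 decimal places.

n = 5, ΣX = 153.2, ΣY = 114.6, ΣX² = 4865.58, ΣY² = 2768.42, ΣXY = 3656.83
nΣXY − ΣXΣY = 18284.15 − 17556.72 = 727.43
nΣX² − (ΣX)² = 24327.9 − 23470.24 = 857.66; nΣY² − (ΣY)² = 13842.1 − 13133.16 = 708.94
r = 727.43 / √(857.66 × 708.94) = 727.43 / 779.7625 ≈ 0.933

0.933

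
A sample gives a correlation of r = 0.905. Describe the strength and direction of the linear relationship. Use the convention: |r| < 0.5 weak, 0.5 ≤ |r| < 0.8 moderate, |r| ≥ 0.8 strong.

strong positive

r = 0.905 > 0 so the relationship is positive.
|r| = 0.905, which falls in the strong range.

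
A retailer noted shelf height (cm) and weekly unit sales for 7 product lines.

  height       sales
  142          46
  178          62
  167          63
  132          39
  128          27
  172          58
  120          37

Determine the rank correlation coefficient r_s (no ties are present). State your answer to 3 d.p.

0.857

Rank height: 4, 7, 5, 3, 2, 6, 1
Rank sales: 4, 6, 7, 3, 1, 5, 2
d = rank(height) − rank(sales): 0, 1, -2, 0, 1, 1, -1; Σd² = 8
ρ = 1 − 6Σd² / [n(n²−1)] = 1 − 6×8 / (7×48) = 1 − 48/336 ≈ 0.857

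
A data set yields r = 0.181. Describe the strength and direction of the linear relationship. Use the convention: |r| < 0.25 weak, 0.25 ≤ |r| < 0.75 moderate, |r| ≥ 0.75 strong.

weak positive

r = 0.181 > 0 so the relationship is positive.
|r| = 0.181, which falls in the weak range.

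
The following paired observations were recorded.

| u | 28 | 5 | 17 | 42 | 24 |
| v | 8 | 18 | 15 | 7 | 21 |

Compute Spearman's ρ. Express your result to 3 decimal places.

Rank u: 4, 1, 2, 5, 3
Rank v: 2, 4, 3, 1, 5
d = rank(u) − rank(v): 2, -3, -1, 4, -2; Σd² = 34
ρ = 1 − 6Σd² / [n(n²−1)] = 1 − 6×34 / (5×24) = 1 − 204/120 ≈ -0.700

-0.700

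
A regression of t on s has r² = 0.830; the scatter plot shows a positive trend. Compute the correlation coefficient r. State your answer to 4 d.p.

|r| = √0.830 = 0.9110
The association is positive, so r = 0.9110.

0.9110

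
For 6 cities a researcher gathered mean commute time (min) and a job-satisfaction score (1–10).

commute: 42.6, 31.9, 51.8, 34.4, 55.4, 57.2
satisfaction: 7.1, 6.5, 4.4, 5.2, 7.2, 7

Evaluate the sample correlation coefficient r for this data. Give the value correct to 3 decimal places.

0.195

n = 6, Σx = 273.3, Σy = 37.4, Σx² = 13039.97, Σy² = 239.9, Σxy = 1715.89
nΣxy − ΣxΣy = 10295.34 − 10221.42 = 73.92
nΣx² − (Σx)² = 78239.82 − 74692.89 = 3546.93; nΣy² − (Σy)² = 1439.4 − 1398.76 = 40.64
r = 73.92 / √(3546.93 × 40.64) = 73.92 / 379.6673 ≈ 0.195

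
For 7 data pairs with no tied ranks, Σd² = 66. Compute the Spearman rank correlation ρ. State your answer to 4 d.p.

ρ = 1 − 6Σd² / [n(n²−1)] = 1 − 6×66 / (7×48)
  = 1 − 396/336 = 1 − 1.17857 ≈ -0.1786

-0.1786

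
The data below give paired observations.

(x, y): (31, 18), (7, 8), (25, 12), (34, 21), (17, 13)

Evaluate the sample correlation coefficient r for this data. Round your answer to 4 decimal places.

n = 5, Σx = 114, Σy = 72, Σx² = 3080, Σy² = 1142, Σxy = 1849
nΣxy − ΣxΣy = 9245 − 8208 = 1037
nΣx² − (Σx)² = 15400 − 12996 = 2404; nΣy² − (Σy)² = 5710 − 5184 = 526
r = 1037 / √(2404 × 526) = 1037 / 1124.5017 ≈ 0.9222

0.9222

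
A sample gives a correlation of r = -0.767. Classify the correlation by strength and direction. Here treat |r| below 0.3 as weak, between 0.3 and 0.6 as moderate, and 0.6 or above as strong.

r = -0.767 < 0 so the relationship is negative.
|r| = 0.767, which falls in the strong range.

strong negative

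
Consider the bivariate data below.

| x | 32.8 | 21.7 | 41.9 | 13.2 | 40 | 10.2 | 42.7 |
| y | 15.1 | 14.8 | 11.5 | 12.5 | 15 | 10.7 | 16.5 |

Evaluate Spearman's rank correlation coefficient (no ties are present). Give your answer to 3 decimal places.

Rank x: 4, 3, 6, 2, 5, 1, 7
Rank y: 6, 4, 2, 3, 5, 1, 7
d = rank(x) − rank(y): -2, -1, 4, -1, 0, 0, 0; Σd² = 22
ρ = 1 − 6Σd² / [n(n²−1)] = 1 − 6×22 / (7×48) = 1 − 132/336 ≈ 0.607

0.607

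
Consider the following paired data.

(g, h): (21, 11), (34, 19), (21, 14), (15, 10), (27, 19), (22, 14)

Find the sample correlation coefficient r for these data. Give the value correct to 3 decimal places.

0.903

n = 6, Σg = 140, Σh = 87, Σg² = 3476, Σh² = 1335, Σgh = 2142
nΣgh − ΣgΣh = 12852 − 12180 = 672
nΣg² − (Σg)² = 20856 − 19600 = 1256; nΣh² − (Σh)² = 8010 − 7569 = 441
r = 672 / √(1256 × 441) = 672 / 744.2419 ≈ 0.903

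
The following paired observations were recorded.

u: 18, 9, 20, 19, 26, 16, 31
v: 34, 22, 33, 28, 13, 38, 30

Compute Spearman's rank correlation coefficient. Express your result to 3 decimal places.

-0.250

Rank u: 3, 1, 5, 4, 6, 2, 7
Rank v: 6, 2, 5, 3, 1, 7, 4
d = rank(u) − rank(v): -3, -1, 0, 1, 5, -5, 3; Σd² = 70
ρ = 1 − 6Σd² / [n(n²−1)] = 1 − 6×70 / (7×48) = 1 − 420/336 ≈ -0.250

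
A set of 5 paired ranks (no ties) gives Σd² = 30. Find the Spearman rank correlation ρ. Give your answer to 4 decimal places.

-0.5000

ρ = 1 − 6Σd² / [n(n²−1)] = 1 − 6×30 / (5×24)
  = 1 − 180/120 = 1 − 1.50000 ≈ -0.5000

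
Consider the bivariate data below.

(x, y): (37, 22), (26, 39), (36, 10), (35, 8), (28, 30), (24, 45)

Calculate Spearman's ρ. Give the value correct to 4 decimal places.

Rank x: 6, 2, 5, 4, 3, 1
Rank y: 3, 5, 2, 1, 4, 6
d = rank(x) − rank(y): 3, -3, 3, 3, -1, -5; Σd² = 62
ρ = 1 − 6Σd² / [n(n²−1)] = 1 − 6×62 / (6×35) = 1 − 372/210 ≈ -0.7714

-0.7714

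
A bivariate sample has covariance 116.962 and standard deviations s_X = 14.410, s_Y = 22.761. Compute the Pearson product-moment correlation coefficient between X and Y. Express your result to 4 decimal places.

r = Cov(X,Y) / (s_X · s_Y) = 116.962 / (14.410 × 22.761)
  = 116.962 / 327.9860 ≈ 0.3566

0.3566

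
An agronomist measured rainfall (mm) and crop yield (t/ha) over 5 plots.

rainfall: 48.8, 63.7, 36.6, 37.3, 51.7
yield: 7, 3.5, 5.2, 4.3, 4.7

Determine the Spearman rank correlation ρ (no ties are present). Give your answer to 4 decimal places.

-0.5000

Rank rainfall: 3, 5, 1, 2, 4
Rank yield: 5, 1, 4, 2, 3
d = rank(rainfall) − rank(yield): -2, 4, -3, 0, 1; Σd² = 30
ρ = 1 − 6Σd² / [n(n²−1)] = 1 − 6×30 / (5×24) = 1 − 180/120 ≈ -0.5000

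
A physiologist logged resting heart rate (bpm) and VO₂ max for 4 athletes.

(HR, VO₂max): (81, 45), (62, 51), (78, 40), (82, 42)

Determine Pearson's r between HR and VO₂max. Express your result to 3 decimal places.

-0.839

n = 4, Σx = 303, Σy = 178, Σx² = 23213, Σy² = 7990, Σxy = 13371
nΣxy − ΣxΣy = 53484 − 53934 = -450
nΣx² − (Σx)² = 92852 − 91809 = 1043; nΣy² − (Σy)² = 31960 − 31684 = 276
r = -450 / √(1043 × 276) = -450 / 536.5333 ≈ -0.839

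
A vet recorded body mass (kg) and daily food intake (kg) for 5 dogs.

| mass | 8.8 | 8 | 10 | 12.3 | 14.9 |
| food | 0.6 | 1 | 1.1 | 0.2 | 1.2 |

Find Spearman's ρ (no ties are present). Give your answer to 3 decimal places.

Rank mass: 2, 1, 3, 4, 5
Rank food: 2, 3, 4, 1, 5
d = rank(mass) − rank(food): 0, -2, -1, 3, 0; Σd² = 14
ρ = 1 − 6Σd² / [n(n²−1)] = 1 − 6×14 / (5×24) = 1 − 84/120 ≈ 0.300

0.300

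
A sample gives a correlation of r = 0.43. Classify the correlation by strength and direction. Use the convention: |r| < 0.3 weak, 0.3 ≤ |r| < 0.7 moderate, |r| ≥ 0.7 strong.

r = 0.43 > 0 so the relationship is positive.
|r| = 0.43, which falls in the moderate range.

moderate positive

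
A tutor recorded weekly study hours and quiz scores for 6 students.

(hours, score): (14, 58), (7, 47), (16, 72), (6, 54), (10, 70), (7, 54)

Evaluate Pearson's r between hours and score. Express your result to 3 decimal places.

n = 6, Σx = 60, Σy = 355, Σx² = 686, Σy² = 21489, Σxy = 3695
nΣxy − ΣxΣy = 22170 − 21300 = 870
nΣx² − (Σx)² = 4116 − 3600 = 516; nΣy² − (Σy)² = 128934 − 126025 = 2909
r = 870 / √(516 × 2909) = 870 / 1225.1710 ≈ 0.710

0.710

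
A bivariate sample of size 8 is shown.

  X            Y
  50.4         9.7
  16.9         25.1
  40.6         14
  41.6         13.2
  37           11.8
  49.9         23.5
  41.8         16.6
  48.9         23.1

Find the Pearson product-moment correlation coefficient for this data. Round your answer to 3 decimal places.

n = 8, ΣX = 327.1, ΣY = 137, ΣX² = 14202.15, ΣY² = 2595, ΣXY = 5463.31
nΣXY − ΣXΣY = 43706.48 − 44812.7 = -1106.22
nΣX² − (ΣX)² = 113617.2 − 106994.41 = 6622.79; nΣY² − (ΣY)² = 20760 − 18769 = 1991
r = -1106.22 / √(6622.79 × 1991) = -1106.22 / 3631.2498 ≈ -0.305

-0.305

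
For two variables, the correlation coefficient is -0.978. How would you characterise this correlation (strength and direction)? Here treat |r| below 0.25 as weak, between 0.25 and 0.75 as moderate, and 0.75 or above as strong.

r = -0.978 < 0 so the relationship is negative.
|r| = 0.978, which falls in the strong range.

strong negative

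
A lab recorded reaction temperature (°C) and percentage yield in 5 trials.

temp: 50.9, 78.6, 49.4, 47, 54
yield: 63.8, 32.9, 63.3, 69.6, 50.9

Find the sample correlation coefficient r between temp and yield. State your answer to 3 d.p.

-0.956

n = 5, Σx = 279.9, Σy = 280.5, Σx² = 16334.13, Σy² = 16594.71, Σxy = 14980.18
nΣxy − ΣxΣy = 74900.9 − 78511.95 = -3611.05
nΣx² − (Σx)² = 81670.65 − 78344.01 = 3326.64; nΣy² − (Σy)² = 82973.55 − 78680.25 = 4293.3
r = -3611.05 / √(3326.64 × 4293.3) = -3611.05 / 3779.1882 ≈ -0.956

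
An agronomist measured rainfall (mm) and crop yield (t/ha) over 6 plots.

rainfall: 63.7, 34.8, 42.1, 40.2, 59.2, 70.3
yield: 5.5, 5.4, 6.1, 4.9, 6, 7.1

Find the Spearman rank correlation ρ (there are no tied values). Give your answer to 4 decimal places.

Rank rainfall: 5, 1, 3, 2, 4, 6
Rank yield: 3, 2, 5, 1, 4, 6
d = rank(rainfall) − rank(yield): 2, -1, -2, 1, 0, 0; Σd² = 10
ρ = 1 − 6Σd² / [n(n²−1)] = 1 − 6×10 / (6×35) = 1 − 60/210 ≈ 0.7143

0.7143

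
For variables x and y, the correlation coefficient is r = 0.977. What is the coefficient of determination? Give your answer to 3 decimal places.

0.955

r² = (0.977)² = 0.955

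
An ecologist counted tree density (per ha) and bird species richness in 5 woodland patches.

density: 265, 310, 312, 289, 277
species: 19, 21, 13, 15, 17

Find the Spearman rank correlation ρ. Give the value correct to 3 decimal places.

Rank density: 1, 4, 5, 3, 2
Rank species: 4, 5, 1, 2, 3
d = rank(density) − rank(species): -3, -1, 4, 1, -1; Σd² = 28
ρ = 1 − 6Σd² / [n(n²−1)] = 1 − 6×28 / (5×24) = 1 − 168/120 ≈ -0.400

-0.400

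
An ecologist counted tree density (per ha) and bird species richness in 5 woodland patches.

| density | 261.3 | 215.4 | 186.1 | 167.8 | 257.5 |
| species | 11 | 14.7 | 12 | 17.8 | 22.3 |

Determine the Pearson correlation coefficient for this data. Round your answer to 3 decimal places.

n = 5, Σx = 1088.1, Σy = 77.8, Σx² = 243771.15, Σy² = 1295.22, Σxy = 17002.97
nΣxy − ΣxΣy = 85014.85 − 84654.18 = 360.67
nΣx² − (Σx)² = 1218855.75 − 1183961.61 = 34894.14; nΣy² − (Σy)² = 6476.1 − 6052.84 = 423.26
r = 360.67 / √(34894.14 × 423.26) = 360.67 / 3843.0839 ≈ 0.094

0.094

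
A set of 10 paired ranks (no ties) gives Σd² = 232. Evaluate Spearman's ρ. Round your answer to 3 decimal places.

ρ = 1 − 6Σd² / [n(n²−1)] = 1 − 6×232 / (10×99)
  = 1 − 1392/990 = 1 − 1.4061 ≈ -0.406

-0.406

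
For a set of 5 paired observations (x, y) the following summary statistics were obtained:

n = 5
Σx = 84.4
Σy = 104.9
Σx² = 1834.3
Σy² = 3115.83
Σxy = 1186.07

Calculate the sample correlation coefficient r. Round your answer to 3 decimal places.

-0.955

r = (nΣxy − ΣxΣy) / √[(nΣx² − (Σx)²)(nΣy² − (Σy)²)]
Numerator: 5×1186.07 − 84.4×104.9 = -2923.21
Denominator: √[(9171.5 − 7123.36)(15579.15 − 11004.01)] = √[2048.14 × 4575.14] = 3061.1317
r = -2923.21 / 3061.1317 ≈ -0.955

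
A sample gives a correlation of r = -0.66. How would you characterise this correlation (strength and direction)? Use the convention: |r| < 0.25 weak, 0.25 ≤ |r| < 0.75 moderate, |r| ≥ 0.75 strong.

r = -0.66 < 0 so the relationship is negative.
|r| = 0.66, which falls in the moderate range.

moderate negative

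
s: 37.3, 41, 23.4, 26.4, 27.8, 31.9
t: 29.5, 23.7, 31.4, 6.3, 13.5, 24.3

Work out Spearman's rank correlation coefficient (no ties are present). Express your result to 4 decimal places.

-0.0286

Rank s: 5, 6, 1, 2, 3, 4
Rank t: 5, 3, 6, 1, 2, 4
d = rank(s) − rank(t): 0, 3, -5, 1, 1, 0; Σd² = 36
ρ = 1 − 6Σd² / [n(n²−1)] = 1 − 6×36 / (6×35) = 1 − 216/210 ≈ -0.0286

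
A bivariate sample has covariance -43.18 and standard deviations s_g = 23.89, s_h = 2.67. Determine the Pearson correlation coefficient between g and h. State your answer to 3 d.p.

r = Cov(g,h) / (s_g · s_h) = -43.18 / (23.89 × 2.67)
  = -43.18 / 63.7863 ≈ -0.677

-0.677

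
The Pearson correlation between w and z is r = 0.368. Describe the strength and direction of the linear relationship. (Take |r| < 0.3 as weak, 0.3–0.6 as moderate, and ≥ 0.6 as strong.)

moderate positive

r = 0.368 > 0 so the relationship is positive.
|r| = 0.368, which falls in the moderate range.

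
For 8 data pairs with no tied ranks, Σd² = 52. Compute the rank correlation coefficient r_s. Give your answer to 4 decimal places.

ρ = 1 − 6Σd² / [n(n²−1)] = 1 − 6×52 / (8×63)
  = 1 − 312/504 = 1 − 0.61905 ≈ 0.3810

0.3810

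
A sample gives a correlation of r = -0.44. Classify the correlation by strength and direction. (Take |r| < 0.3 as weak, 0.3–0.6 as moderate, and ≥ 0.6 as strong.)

moderate negative

r = -0.44 < 0 so the relationship is negative.
|r| = 0.44, which falls in the moderate range.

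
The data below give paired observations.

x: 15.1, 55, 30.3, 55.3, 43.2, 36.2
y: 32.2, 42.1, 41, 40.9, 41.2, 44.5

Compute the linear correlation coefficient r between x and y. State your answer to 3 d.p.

0.672

n = 6, Σx = 235.1, Σy = 241.9, Σx² = 10405.87, Σy² = 9840.75, Σxy = 9696.53
nΣxy − ΣxΣy = 58179.18 − 56870.69 = 1308.49
nΣx² − (Σx)² = 62435.22 − 55272.01 = 7163.21; nΣy² − (Σy)² = 59044.5 − 58515.61 = 528.89
r = 1308.49 / √(7163.21 × 528.89) = 1308.49 / 1946.4198 ≈ 0.672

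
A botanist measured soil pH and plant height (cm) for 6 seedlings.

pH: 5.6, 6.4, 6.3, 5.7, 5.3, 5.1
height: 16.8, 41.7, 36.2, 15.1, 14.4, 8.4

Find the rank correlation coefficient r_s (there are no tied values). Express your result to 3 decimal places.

0.943

Rank pH: 3, 6, 5, 4, 2, 1
Rank height: 4, 6, 5, 3, 2, 1
d = rank(pH) − rank(height): -1, 0, 0, 1, 0, 0; Σd² = 2
ρ = 1 − 6Σd² / [n(n²−1)] = 1 − 6×2 / (6×35) = 1 − 12/210 ≈ 0.943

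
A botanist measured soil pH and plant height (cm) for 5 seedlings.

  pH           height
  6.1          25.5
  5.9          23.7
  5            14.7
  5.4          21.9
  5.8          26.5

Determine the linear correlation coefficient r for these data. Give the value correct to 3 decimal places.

0.908

n = 5, Σx = 28.2, Σy = 112.3, Σx² = 159.82, Σy² = 2609.89, Σxy = 640.84
nΣxy − ΣxΣy = 3204.2 − 3166.86 = 37.34
nΣx² − (Σx)² = 799.1 − 795.24 = 3.86; nΣy² − (Σy)² = 13049.45 − 12611.29 = 438.16
r = 37.34 / √(3.86 × 438.16) = 37.34 / 41.1254 ≈ 0.908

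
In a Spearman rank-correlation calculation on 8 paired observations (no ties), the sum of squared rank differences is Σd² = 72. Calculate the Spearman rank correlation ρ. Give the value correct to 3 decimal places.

0.143

ρ = 1 − 6Σd² / [n(n²−1)] = 1 − 6×72 / (8×63)
  = 1 − 432/504 = 1 − 0.8571 ≈ 0.143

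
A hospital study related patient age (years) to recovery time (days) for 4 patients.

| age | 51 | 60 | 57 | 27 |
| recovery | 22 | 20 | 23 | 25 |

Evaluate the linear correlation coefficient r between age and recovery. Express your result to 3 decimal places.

n = 4, Σx = 195, Σy = 90, Σx² = 10179, Σy² = 2038, Σxy = 4308
nΣxy − ΣxΣy = 17232 − 17550 = -318
nΣx² − (Σx)² = 40716 − 38025 = 2691; nΣy² − (Σy)² = 8152 − 8100 = 52
r = -318 / √(2691 × 52) = -318 / 374.0749 ≈ -0.850

-0.850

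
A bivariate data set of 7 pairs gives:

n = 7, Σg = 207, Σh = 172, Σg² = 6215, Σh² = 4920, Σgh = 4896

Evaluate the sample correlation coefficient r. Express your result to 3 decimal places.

-0.746

r = (nΣgh − ΣgΣh) / √[(nΣg² − (Σg)²)(nΣh² − (Σh)²)]
Numerator: 7×4896 − 207×172 = -1332
Denominator: √[(43505 − 42849)(34440 − 29584)] = √[656 × 4856] = 1784.8070
r = -1332 / 1784.8070 ≈ -0.746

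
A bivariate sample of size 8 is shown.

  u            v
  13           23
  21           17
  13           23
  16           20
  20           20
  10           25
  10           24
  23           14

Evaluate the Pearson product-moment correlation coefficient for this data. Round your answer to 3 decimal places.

n = 8, Σu = 126, Σv = 166, Σu² = 2164, Σv² = 3544, Σuv = 2487
nΣuv − ΣuΣv = 19896 − 20916 = -1020
nΣu² − (Σu)² = 17312 − 15876 = 1436; nΣv² − (Σv)² = 28352 − 27556 = 796
r = -1020 / √(1436 × 796) = -1020 / 1069.1380 ≈ -0.954

-0.954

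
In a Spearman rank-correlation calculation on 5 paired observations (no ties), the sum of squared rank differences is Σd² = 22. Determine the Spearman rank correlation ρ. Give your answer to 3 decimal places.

-0.100

ρ = 1 − 6Σd² / [n(n²−1)] = 1 − 6×22 / (5×24)
  = 1 − 132/120 = 1 − 1.1000 ≈ -0.100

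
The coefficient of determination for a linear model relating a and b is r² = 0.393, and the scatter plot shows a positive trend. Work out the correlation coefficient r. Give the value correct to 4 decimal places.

0.6269

|r| = √0.393 = 0.6269
The association is positive, so r = 0.6269.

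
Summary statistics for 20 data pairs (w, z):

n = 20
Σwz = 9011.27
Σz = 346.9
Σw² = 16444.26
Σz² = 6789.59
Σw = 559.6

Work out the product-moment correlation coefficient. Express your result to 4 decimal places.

r = (nΣwz − ΣwΣz) / √[(nΣw² − (Σw)²)(nΣz² − (Σz)²)]
Numerator: 20×9011.27 − 559.6×346.9 = -13899.84
Denominator: √[(328885.2 − 313152.16)(135791.8 − 120339.61)] = √[15733.04 × 15452.19] = 15591.9827
r = -13899.84 / 15591.9827 ≈ -0.8915

-0.8915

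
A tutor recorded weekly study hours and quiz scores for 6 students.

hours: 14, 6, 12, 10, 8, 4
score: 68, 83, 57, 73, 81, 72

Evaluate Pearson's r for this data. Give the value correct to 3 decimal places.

-0.602

n = 6, Σx = 54, Σy = 434, Σx² = 556, Σy² = 31836, Σxy = 3800
nΣxy − ΣxΣy = 22800 − 23436 = -636
nΣx² − (Σx)² = 3336 − 2916 = 420; nΣy² − (Σy)² = 191016 − 188356 = 2660
r = -636 / √(420 × 2660) = -636 / 1056.9768 ≈ -0.602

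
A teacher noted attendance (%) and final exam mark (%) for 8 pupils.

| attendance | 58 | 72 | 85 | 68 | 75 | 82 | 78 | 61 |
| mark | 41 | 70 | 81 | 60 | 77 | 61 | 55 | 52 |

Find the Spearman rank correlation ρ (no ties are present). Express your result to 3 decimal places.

Rank attendance: 1, 4, 8, 3, 5, 7, 6, 2
Rank mark: 1, 6, 8, 4, 7, 5, 3, 2
d = rank(attendance) − rank(mark): 0, -2, 0, -1, -2, 2, 3, 0; Σd² = 22
ρ = 1 − 6Σd² / [n(n²−1)] = 1 − 6×22 / (8×63) = 1 − 132/504 ≈ 0.738

0.738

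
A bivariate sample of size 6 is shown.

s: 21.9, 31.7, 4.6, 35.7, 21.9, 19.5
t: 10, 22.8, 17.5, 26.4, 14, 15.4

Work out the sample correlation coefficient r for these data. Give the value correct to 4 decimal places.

n = 6, Σs = 135.3, Σt = 106.1, Σs² = 3640.01, Σt² = 2056.21, Σst = 2571.64
nΣst − ΣsΣt = 15429.84 − 14355.33 = 1074.51
nΣs² − (Σs)² = 21840.06 − 18306.09 = 3533.97; nΣt² − (Σt)² = 12337.26 − 11257.21 = 1080.05
r = 1074.51 / √(3533.97 × 1080.05) = 1074.51 / 1953.6797 ≈ 0.5500

0.5500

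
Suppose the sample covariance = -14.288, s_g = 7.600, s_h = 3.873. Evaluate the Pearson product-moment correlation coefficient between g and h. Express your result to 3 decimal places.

r = Cov(g,h) / (s_g · s_h) = -14.288 / (7.600 × 3.873)
  = -14.288 / 29.4348 ≈ -0.485

-0.485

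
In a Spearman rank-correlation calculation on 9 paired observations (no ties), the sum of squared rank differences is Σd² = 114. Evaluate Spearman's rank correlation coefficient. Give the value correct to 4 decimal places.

0.0500

ρ = 1 − 6Σd² / [n(n²−1)] = 1 − 6×114 / (9×80)
  = 1 − 684/720 = 1 − 0.95000 ≈ 0.0500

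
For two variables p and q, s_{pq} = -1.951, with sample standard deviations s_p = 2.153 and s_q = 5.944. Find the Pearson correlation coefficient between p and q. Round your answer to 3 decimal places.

-0.152

r = Cov(p,q) / (s_p · s_q) = -1.951 / (2.153 × 5.944)
  = -1.951 / 12.7974 ≈ -0.152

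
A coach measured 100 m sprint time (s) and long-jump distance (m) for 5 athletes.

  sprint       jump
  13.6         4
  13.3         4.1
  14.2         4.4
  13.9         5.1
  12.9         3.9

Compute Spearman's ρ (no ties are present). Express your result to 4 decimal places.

0.8000

Rank sprint: 3, 2, 5, 4, 1
Rank jump: 2, 3, 4, 5, 1
d = rank(sprint) − rank(jump): 1, -1, 1, -1, 0; Σd² = 4
ρ = 1 − 6Σd² / [n(n²−1)] = 1 − 6×4 / (5×24) = 1 − 24/120 ≈ 0.8000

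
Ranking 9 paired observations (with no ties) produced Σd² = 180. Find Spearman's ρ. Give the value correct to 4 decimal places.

ρ = 1 − 6Σd² / [n(n²−1)] = 1 − 6×180 / (9×80)
  = 1 − 1080/720 = 1 − 1.50000 ≈ -0.5000

-0.5000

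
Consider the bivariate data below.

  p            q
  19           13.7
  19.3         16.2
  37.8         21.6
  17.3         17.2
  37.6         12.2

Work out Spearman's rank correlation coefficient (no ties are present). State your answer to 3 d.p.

0.100

Rank p: 2, 3, 5, 1, 4
Rank q: 2, 3, 5, 4, 1
d = rank(p) − rank(q): 0, 0, 0, -3, 3; Σd² = 18
ρ = 1 − 6Σd² / [n(n²−1)] = 1 − 6×18 / (5×24) = 1 − 108/120 ≈ 0.100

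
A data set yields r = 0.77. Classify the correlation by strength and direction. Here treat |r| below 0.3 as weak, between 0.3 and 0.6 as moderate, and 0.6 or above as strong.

r = 0.77 > 0 so the relationship is positive.
|r| = 0.77, which falls in the strong range.

strong positive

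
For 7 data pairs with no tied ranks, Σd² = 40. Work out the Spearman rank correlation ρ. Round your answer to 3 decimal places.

ρ = 1 − 6Σd² / [n(n²−1)] = 1 − 6×40 / (7×48)
  = 1 − 240/336 = 1 − 0.7143 ≈ 0.286

0.286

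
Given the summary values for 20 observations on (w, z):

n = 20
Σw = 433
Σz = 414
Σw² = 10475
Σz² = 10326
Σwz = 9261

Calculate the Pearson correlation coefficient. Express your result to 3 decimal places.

r = (nΣwz − ΣwΣz) / √[(nΣw² − (Σw)²)(nΣz² − (Σz)²)]
Numerator: 20×9261 − 433×414 = 5958
Denominator: √[(209500 − 187489)(206520 − 171396)] = √[22011 × 35124] = 27804.9342
r = 5958 / 27804.9342 ≈ 0.214

0.214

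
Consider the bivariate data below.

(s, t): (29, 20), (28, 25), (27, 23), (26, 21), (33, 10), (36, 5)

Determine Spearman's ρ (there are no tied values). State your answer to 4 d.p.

-0.7714

Rank s: 4, 3, 2, 1, 5, 6
Rank t: 3, 6, 5, 4, 2, 1
d = rank(s) − rank(t): 1, -3, -3, -3, 3, 5; Σd² = 62
ρ = 1 − 6Σd² / [n(n²−1)] = 1 − 6×62 / (6×35) = 1 − 372/210 ≈ -0.7714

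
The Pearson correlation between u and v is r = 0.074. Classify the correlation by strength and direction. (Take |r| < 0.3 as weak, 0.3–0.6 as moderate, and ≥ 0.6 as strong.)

r = 0.074 > 0 so the relationship is positive.
|r| = 0.074, which falls in the weak range.

weak positive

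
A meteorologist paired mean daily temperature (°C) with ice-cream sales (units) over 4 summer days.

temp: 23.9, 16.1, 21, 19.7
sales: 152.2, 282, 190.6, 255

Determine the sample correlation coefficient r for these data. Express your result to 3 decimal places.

-0.950

n = 4, Σx = 80.7, Σy = 879.8, Σx² = 1659.51, Σy² = 204042.2, Σxy = 17203.88
nΣxy − ΣxΣy = 68815.52 − 70999.86 = -2184.34
nΣx² − (Σx)² = 6638.04 − 6512.49 = 125.55; nΣy² − (Σy)² = 816168.8 − 774048.04 = 42120.76
r = -2184.34 / √(125.55 × 42120.76) = -2184.34 / 2299.6220 ≈ -0.950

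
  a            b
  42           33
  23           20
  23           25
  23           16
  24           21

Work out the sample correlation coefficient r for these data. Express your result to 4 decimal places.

n = 5, Σa = 135, Σb = 115, Σa² = 3927, Σb² = 2811, Σab = 3293
nΣab − ΣaΣb = 16465 − 15525 = 940
nΣa² − (Σa)² = 19635 − 18225 = 1410; nΣb² − (Σb)² = 14055 − 13225 = 830
r = 940 / √(1410 × 830) = 940 / 1081.8040 ≈ 0.8689

0.8689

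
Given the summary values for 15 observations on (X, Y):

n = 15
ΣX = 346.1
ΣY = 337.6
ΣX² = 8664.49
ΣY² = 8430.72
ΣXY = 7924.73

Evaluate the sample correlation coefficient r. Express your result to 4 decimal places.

0.1798

r = (nΣXY − ΣXΣY) / √[(nΣX² − (ΣX)²)(nΣY² − (ΣY)²)]
Numerator: 15×7924.73 − 346.1×337.6 = 2027.59
Denominator: √[(129967.35 − 119785.21)(126460.8 − 113973.76)] = √[10182.14 × 12487.04] = 11275.8498
r = 2027.59 / 11275.8498 ≈ 0.1798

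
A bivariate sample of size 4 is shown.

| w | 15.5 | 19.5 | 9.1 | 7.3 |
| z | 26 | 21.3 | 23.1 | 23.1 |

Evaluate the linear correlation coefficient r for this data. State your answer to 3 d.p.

-0.130

n = 4, Σw = 51.4, Σz = 93.5, Σw² = 756.6, Σz² = 2196.91, Σwz = 1197.19
nΣwz − ΣwΣz = 4788.76 − 4805.9 = -17.14
nΣw² − (Σw)² = 3026.4 − 2641.96 = 384.44; nΣz² − (Σz)² = 8787.64 − 8742.25 = 45.39
r = -17.14 / √(384.44 × 45.39) = -17.14 / 132.0974 ≈ -0.130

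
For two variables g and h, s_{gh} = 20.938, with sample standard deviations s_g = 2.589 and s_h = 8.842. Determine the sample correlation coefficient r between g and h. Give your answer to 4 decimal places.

0.9146

r = Cov(g,h) / (s_g · s_h) = 20.938 / (2.589 × 8.842)
  = 20.938 / 22.8919 ≈ 0.9146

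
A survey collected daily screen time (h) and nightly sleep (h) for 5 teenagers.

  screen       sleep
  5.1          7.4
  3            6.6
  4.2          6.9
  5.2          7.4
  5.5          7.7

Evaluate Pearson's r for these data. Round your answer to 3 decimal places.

0.974

n = 5, Σx = 23, Σy = 36, Σx² = 109.94, Σy² = 259.98, Σxy = 167.35
nΣxy − ΣxΣy = 836.75 − 828 = 8.75
nΣx² − (Σx)² = 549.7 − 529 = 20.7; nΣy² − (Σy)² = 1299.9 − 1296 = 3.9
r = 8.75 / √(20.7 × 3.9) = 8.75 / 8.9850 ≈ 0.974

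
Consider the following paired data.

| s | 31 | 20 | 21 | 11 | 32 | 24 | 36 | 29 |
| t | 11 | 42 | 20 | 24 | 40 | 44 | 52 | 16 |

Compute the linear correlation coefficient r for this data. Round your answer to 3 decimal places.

0.219

n = 8, Σs = 204, Σt = 249, Σs² = 5660, Σt² = 9357, Σst = 6537
nΣst − ΣsΣt = 52296 − 50796 = 1500
nΣs² − (Σs)² = 45280 − 41616 = 3664; nΣt² − (Σt)² = 74856 − 62001 = 12855
r = 1500 / √(3664 × 12855) = 1500 / 6862.9964 ≈ 0.219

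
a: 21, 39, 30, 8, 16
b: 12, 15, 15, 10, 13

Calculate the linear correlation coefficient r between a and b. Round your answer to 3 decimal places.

n = 5, Σa = 114, Σb = 65, Σa² = 3182, Σb² = 863, Σab = 1575
nΣab − ΣaΣb = 7875 − 7410 = 465
nΣa² − (Σa)² = 15910 − 12996 = 2914; nΣb² − (Σb)² = 4315 − 4225 = 90
r = 465 / √(2914 × 90) = 465 / 512.1133 ≈ 0.908

0.908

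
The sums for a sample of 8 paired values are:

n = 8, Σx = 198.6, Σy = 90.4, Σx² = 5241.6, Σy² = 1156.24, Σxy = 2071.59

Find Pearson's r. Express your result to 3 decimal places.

r = (nΣxy − ΣxΣy) / √[(nΣx² − (Σx)²)(nΣy² − (Σy)²)]
Numerator: 8×2071.59 − 198.6×90.4 = -1380.72
Denominator: √[(41932.8 − 39441.96)(9249.92 − 8172.16)] = √[2490.84 × 1077.76] = 1638.4528
r = -1380.72 / 1638.4528 ≈ -0.843

-0.843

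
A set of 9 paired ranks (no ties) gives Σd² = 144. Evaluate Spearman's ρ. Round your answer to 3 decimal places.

ρ = 1 − 6Σd² / [n(n²−1)] = 1 − 6×144 / (9×80)
  = 1 − 864/720 = 1 − 1.2000 ≈ -0.200

-0.200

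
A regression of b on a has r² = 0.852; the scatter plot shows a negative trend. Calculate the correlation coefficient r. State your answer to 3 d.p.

|r| = √0.852 = 0.923
The association is negative, so r = −0.923.

-0.923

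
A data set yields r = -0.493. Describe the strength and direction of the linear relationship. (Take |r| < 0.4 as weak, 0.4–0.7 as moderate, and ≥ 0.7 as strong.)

moderate negative

r = -0.493 < 0 so the relationship is negative.
|r| = 0.493, which falls in the moderate range.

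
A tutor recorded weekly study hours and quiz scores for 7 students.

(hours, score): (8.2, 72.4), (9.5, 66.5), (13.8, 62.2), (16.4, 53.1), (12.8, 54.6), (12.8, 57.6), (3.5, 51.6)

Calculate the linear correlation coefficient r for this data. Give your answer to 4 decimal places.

-0.1351

n = 7, Σx = 77, Σy = 418, Σx² = 956.82, Σy² = 25313.94, Σxy = 4571.39
nΣxy − ΣxΣy = 31999.73 − 32186 = -186.27
nΣx² − (Σx)² = 6697.74 − 5929 = 768.74; nΣy² − (Σy)² = 177197.58 − 174724 = 2473.58
r = -186.27 / √(768.74 × 2473.58) = -186.27 / 1378.9633 ≈ -0.1351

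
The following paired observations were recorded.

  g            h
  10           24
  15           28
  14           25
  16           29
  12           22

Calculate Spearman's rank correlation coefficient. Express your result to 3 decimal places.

0.900

Rank g: 1, 4, 3, 5, 2
Rank h: 2, 4, 3, 5, 1
d = rank(g) − rank(h): -1, 0, 0, 0, 1; Σd² = 2
ρ = 1 − 6Σd² / [n(n²−1)] = 1 − 6×2 / (5×24) = 1 − 12/120 ≈ 0.900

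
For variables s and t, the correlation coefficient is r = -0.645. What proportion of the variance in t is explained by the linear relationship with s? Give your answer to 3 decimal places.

r² = (-0.645)² = 0.416

0.416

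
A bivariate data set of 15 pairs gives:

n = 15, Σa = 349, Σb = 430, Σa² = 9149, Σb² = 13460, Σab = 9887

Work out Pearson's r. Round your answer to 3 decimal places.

-0.109

r = (nΣab − ΣaΣb) / √[(nΣa² − (Σa)²)(nΣb² − (Σb)²)]
Numerator: 15×9887 − 349×430 = -1765
Denominator: √[(137235 − 121801)(201900 − 184900)] = √[15434 × 17000] = 16198.0863
r = -1765 / 16198.0863 ≈ -0.109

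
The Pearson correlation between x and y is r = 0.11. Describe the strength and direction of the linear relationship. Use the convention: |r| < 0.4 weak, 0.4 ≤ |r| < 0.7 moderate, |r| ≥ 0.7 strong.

weak positive

r = 0.11 > 0 so the relationship is positive.
|r| = 0.11, which falls in the weak range.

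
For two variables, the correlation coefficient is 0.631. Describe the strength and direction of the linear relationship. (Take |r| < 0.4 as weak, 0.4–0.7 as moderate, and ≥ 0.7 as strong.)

moderate positive

r = 0.631 > 0 so the relationship is positive.
|r| = 0.631, which falls in the moderate range.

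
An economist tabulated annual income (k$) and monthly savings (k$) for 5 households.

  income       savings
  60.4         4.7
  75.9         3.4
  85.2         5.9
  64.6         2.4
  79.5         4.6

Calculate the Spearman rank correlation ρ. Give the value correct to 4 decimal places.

0.4000

Rank income: 1, 3, 5, 2, 4
Rank savings: 4, 2, 5, 1, 3
d = rank(income) − rank(savings): -3, 1, 0, 1, 1; Σd² = 12
ρ = 1 − 6Σd² / [n(n²−1)] = 1 − 6×12 / (5×24) = 1 − 72/120 ≈ 0.4000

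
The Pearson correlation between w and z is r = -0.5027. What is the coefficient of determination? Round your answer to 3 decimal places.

0.253

r² = (-0.5027)² = 0.253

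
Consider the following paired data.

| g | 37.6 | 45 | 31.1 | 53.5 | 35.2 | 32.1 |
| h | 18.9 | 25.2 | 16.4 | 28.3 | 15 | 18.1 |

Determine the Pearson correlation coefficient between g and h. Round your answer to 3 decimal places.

0.941

n = 6, Σg = 234.5, Σh = 121.9, Σg² = 9537.67, Σh² = 2614.71, Σgh = 4977.74
nΣgh − ΣgΣh = 29866.44 − 28585.55 = 1280.89
nΣg² − (Σg)² = 57226.02 − 54990.25 = 2235.77; nΣh² − (Σh)² = 15688.26 − 14859.61 = 828.65
r = 1280.89 / √(2235.77 × 828.65) = 1280.89 / 1361.1285 ≈ 0.941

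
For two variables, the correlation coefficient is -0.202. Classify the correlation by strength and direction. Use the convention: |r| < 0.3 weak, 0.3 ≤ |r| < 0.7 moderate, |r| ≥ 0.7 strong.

r = -0.202 < 0 so the relationship is negative.
|r| = 0.202, which falls in the weak range.

weak negative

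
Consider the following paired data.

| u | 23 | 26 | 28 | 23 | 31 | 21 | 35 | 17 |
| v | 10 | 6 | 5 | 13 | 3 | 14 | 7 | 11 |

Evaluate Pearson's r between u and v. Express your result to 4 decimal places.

n = 8, Σu = 204, Σv = 69, Σu² = 5434, Σv² = 705, Σuv = 1644
nΣuv − ΣuΣv = 13152 − 14076 = -924
nΣu² − (Σu)² = 43472 − 41616 = 1856; nΣv² − (Σv)² = 5640 − 4761 = 879
r = -924 / √(1856 × 879) = -924 / 1277.2721 ≈ -0.7234

-0.7234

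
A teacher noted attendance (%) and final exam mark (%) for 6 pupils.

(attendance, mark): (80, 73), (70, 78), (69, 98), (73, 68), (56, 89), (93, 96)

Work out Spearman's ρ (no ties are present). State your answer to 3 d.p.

Rank attendance: 5, 3, 2, 4, 1, 6
Rank mark: 2, 3, 6, 1, 4, 5
d = rank(attendance) − rank(mark): 3, 0, -4, 3, -3, 1; Σd² = 44
ρ = 1 − 6Σd² / [n(n²−1)] = 1 − 6×44 / (6×35) = 1 − 264/210 ≈ -0.257

-0.257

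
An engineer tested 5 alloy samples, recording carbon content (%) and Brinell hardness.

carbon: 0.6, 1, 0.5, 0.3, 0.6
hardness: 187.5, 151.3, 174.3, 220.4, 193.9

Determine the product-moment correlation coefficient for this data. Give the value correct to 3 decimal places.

-0.888

n = 5, Σx = 3, Σy = 927.4, Σx² = 2.06, Σy² = 174601.8, Σxy = 533.41
nΣxy − ΣxΣy = 2667.05 − 2782.2 = -115.15
nΣx² − (Σx)² = 10.3 − 9 = 1.3; nΣy² − (Σy)² = 873009 − 860070.76 = 12938.24
r = -115.15 / √(1.3 × 12938.24) = -115.15 / 129.6908 ≈ -0.888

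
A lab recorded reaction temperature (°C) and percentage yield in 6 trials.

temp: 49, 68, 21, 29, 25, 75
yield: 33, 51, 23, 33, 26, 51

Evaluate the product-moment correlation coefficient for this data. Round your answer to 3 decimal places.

0.957

n = 6, Σx = 267, Σy = 217, Σx² = 14557, Σy² = 8585, Σxy = 11000
nΣxy − ΣxΣy = 66000 − 57939 = 8061
nΣx² − (Σx)² = 87342 − 71289 = 16053; nΣy² − (Σy)² = 51510 − 47089 = 4421
r = 8061 / √(16053 × 4421) = 8061 / 8424.3880 ≈ 0.957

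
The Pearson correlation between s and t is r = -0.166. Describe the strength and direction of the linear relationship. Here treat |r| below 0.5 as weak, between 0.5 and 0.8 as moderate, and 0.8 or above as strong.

weak negative

r = -0.166 < 0 so the relationship is negative.
|r| = 0.166, which falls in the weak range.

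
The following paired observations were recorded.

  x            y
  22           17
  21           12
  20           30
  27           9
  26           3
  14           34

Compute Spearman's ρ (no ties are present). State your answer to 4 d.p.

Rank x: 4, 3, 2, 6, 5, 1
Rank y: 4, 3, 5, 2, 1, 6
d = rank(x) − rank(y): 0, 0, -3, 4, 4, -5; Σd² = 66
ρ = 1 − 6Σd² / [n(n²−1)] = 1 − 6×66 / (6×35) = 1 − 396/210 ≈ -0.8857

-0.8857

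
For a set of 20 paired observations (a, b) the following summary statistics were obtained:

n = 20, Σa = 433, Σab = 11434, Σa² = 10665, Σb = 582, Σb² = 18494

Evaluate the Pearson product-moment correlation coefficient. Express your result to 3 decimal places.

r = (nΣab − ΣaΣb) / √[(nΣa² − (Σa)²)(nΣb² − (Σb)²)]
Numerator: 20×11434 − 433×582 = -23326
Denominator: √[(213300 − 187489)(369880 − 338724)] = √[25811 × 31156] = 28357.8475
r = -23326 / 28357.8475 ≈ -0.823

-0.823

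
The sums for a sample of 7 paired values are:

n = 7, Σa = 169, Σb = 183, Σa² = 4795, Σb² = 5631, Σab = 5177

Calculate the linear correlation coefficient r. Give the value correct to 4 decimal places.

r = (nΣab − ΣaΣb) / √[(nΣa² − (Σa)²)(nΣb² − (Σb)²)]
Numerator: 7×5177 − 169×183 = 5312
Denominator: √[(33565 − 28561)(39417 − 33489)] = √[5004 × 5928] = 5446.4403
r = 5312 / 5446.4403 ≈ 0.9753

0.9753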